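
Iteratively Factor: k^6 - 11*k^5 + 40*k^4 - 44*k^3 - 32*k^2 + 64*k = (k - 2)*(k^5 - 9*k^4 + 22*k^3 - 32*k) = (k - 2)^2*(k^4 - 7*k^3 + 8*k^2 + 16*k) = (k - 4)*(k - 2)^2*(k^3 - 3*k^2 - 4*k) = (k - 4)^2*(k - 2)^2*(k^2 + k) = (k - 4)^2*(k - 2)^2*(k + 1)*(k)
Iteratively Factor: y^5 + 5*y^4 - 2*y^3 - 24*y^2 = (y - 2)*(y^4 + 7*y^3 + 12*y^2) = (y - 2)*(y + 3)*(y^3 + 4*y^2) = (y - 2)*(y + 3)*(y + 4)*(y^2) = y*(y - 2)*(y + 3)*(y + 4)*(y)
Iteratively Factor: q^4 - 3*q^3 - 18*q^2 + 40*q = (q)*(q^3 - 3*q^2 - 18*q + 40) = q*(q + 4)*(q^2 - 7*q + 10) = q*(q - 2)*(q + 4)*(q - 5)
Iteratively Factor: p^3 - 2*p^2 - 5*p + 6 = (p + 2)*(p^2 - 4*p + 3) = (p - 1)*(p + 2)*(p - 3)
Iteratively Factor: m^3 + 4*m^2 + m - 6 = (m + 2)*(m^2 + 2*m - 3) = (m - 1)*(m + 2)*(m + 3)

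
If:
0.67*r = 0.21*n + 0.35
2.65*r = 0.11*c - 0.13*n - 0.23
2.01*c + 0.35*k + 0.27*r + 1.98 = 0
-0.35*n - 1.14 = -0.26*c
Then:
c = 2.51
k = -20.13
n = -1.39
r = 0.09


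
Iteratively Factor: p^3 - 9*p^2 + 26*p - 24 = (p - 4)*(p^2 - 5*p + 6) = (p - 4)*(p - 2)*(p - 3)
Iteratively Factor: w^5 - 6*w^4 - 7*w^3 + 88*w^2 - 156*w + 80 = (w - 2)*(w^4 - 4*w^3 - 15*w^2 + 58*w - 40) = (w - 2)*(w - 1)*(w^3 - 3*w^2 - 18*w + 40) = (w - 5)*(w - 2)*(w - 1)*(w^2 + 2*w - 8) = (w - 5)*(w - 2)^2*(w - 1)*(w + 4)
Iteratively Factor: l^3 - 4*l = (l)*(l^2 - 4) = l*(l - 2)*(l + 2)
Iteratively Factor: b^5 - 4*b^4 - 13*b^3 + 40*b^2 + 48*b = (b)*(b^4 - 4*b^3 - 13*b^2 + 40*b + 48) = b*(b - 4)*(b^3 - 13*b - 12) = b*(b - 4)*(b + 3)*(b^2 - 3*b - 4) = b*(b - 4)*(b + 1)*(b + 3)*(b - 4)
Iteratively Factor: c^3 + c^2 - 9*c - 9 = (c - 3)*(c^2 + 4*c + 3) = (c - 3)*(c + 3)*(c + 1)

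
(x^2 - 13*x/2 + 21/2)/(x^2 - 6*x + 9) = (x - 7/2)/(x - 3)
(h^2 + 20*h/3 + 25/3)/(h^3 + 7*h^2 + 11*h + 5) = (h + 5/3)/(h^2 + 2*h + 1)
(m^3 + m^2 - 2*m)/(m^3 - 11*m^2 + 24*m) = (m^2 + m - 2)/(m^2 - 11*m + 24)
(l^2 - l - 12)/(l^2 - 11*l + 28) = (l + 3)/(l - 7)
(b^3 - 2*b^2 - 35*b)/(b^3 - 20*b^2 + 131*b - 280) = b*(b + 5)/(b^2 - 13*b + 40)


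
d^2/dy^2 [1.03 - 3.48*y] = 0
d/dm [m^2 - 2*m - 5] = 2*m - 2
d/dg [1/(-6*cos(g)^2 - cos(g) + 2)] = -(12*cos(g) + 1)*sin(g)/(6*cos(g)^2 + cos(g) - 2)^2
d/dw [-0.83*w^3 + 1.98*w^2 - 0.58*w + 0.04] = -2.49*w^2 + 3.96*w - 0.58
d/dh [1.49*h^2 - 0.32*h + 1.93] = 2.98*h - 0.32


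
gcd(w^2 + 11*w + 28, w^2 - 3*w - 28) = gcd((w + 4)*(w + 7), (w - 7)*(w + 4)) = w + 4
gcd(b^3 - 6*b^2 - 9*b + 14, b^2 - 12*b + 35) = b - 7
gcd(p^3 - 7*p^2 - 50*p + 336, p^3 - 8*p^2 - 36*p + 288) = p^2 - 14*p + 48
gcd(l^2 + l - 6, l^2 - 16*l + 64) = 1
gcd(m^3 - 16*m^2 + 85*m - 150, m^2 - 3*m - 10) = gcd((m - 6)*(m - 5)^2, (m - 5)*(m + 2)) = m - 5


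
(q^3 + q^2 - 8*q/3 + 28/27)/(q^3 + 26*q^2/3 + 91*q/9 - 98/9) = (q - 2/3)/(q + 7)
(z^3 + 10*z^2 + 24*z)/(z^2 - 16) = z*(z + 6)/(z - 4)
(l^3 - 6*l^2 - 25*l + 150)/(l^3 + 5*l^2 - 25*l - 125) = (l - 6)/(l + 5)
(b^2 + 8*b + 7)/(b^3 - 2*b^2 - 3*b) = (b + 7)/(b*(b - 3))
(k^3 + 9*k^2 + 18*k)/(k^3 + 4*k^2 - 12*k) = (k + 3)/(k - 2)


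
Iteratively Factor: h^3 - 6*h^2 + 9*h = (h - 3)*(h^2 - 3*h) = h*(h - 3)*(h - 3)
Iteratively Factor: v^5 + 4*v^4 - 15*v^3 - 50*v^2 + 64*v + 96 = (v + 4)*(v^4 - 15*v^2 + 10*v + 24) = (v + 4)^2*(v^3 - 4*v^2 + v + 6) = (v - 3)*(v + 4)^2*(v^2 - v - 2) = (v - 3)*(v + 1)*(v + 4)^2*(v - 2)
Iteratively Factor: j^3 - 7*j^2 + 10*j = (j - 5)*(j^2 - 2*j) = j*(j - 5)*(j - 2)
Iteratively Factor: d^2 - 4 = (d + 2)*(d - 2)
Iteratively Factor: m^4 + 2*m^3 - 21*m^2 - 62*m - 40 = (m + 2)*(m^3 - 21*m - 20) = (m + 2)*(m + 4)*(m^2 - 4*m - 5) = (m + 1)*(m + 2)*(m + 4)*(m - 5)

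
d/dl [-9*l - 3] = -9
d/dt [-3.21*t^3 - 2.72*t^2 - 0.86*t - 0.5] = -9.63*t^2 - 5.44*t - 0.86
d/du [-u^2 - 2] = -2*u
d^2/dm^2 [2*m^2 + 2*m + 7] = 4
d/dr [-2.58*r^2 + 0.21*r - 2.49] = 0.21 - 5.16*r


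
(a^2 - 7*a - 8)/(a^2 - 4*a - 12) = (-a^2 + 7*a + 8)/(-a^2 + 4*a + 12)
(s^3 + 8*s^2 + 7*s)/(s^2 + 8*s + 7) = s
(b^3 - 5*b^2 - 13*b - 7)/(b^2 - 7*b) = b + 2 + 1/b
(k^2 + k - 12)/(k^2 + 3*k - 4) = (k - 3)/(k - 1)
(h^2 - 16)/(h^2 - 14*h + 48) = (h^2 - 16)/(h^2 - 14*h + 48)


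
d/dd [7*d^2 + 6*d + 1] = 14*d + 6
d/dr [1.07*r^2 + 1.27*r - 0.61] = 2.14*r + 1.27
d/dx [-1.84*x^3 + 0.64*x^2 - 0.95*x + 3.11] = -5.52*x^2 + 1.28*x - 0.95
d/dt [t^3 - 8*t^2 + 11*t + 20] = 3*t^2 - 16*t + 11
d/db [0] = 0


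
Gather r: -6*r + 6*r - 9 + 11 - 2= 0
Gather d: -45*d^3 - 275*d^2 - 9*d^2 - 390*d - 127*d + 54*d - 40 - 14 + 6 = -45*d^3 - 284*d^2 - 463*d - 48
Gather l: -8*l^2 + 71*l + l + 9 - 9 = -8*l^2 + 72*l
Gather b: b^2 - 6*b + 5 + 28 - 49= b^2 - 6*b - 16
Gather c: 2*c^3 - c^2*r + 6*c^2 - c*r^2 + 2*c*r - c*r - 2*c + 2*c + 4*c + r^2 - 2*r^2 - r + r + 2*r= 2*c^3 + c^2*(6 - r) + c*(-r^2 + r + 4) - r^2 + 2*r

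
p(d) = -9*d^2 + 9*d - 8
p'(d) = 9 - 18*d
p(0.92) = -7.34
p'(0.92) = -7.56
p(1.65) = -17.65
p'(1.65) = -20.70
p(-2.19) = -70.87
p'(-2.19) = 48.42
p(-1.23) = -32.69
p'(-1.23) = 31.14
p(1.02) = -8.18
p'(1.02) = -9.36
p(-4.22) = -206.26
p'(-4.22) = 84.96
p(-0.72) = -19.15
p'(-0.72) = 21.96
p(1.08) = -8.78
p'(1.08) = -10.44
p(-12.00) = -1412.00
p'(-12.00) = 225.00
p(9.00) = -656.00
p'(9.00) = -153.00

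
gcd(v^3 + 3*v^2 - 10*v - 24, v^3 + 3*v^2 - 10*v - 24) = v^3 + 3*v^2 - 10*v - 24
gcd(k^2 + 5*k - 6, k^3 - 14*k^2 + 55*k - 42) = k - 1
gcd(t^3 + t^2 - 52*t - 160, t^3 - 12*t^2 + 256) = t^2 - 4*t - 32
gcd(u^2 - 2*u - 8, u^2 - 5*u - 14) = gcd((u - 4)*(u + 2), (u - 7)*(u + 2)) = u + 2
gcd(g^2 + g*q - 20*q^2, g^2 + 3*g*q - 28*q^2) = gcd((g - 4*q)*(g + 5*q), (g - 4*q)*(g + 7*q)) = -g + 4*q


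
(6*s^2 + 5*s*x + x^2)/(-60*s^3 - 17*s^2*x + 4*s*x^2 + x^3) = (2*s + x)/(-20*s^2 + s*x + x^2)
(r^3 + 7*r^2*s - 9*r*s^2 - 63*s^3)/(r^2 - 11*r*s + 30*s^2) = (r^3 + 7*r^2*s - 9*r*s^2 - 63*s^3)/(r^2 - 11*r*s + 30*s^2)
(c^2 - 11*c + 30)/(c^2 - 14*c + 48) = (c - 5)/(c - 8)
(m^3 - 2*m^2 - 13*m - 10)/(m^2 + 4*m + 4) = (m^2 - 4*m - 5)/(m + 2)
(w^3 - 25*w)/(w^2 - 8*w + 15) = w*(w + 5)/(w - 3)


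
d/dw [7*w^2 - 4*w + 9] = 14*w - 4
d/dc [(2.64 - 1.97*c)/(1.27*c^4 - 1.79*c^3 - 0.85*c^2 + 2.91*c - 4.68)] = (7.5057*c^4 - 20.4638*c^3 + 12.5023*c^2 + 4.488*c + 1.5372)/(1.6129*c^8 - 4.5466*c^7 + 1.0451*c^6 + 10.4344*c^5 - 21.5825*c^4 + 11.8074*c^3 + 16.4241*c^2 - 27.2376*c + 21.9024)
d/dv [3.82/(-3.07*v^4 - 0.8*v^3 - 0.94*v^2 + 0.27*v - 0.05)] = (46.9096*v^3 + 9.168*v^2 + 7.1816*v - 1.0314)/(3.07*v^4 + 0.8*v^3 + 0.94*v^2 - 0.27*v + 0.05)^2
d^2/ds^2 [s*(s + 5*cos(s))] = -5*s*cos(s) - 10*sin(s) + 2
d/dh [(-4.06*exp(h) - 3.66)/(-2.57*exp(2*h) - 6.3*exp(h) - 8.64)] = (-10.4342*exp(2*h) - 18.8124*exp(h) + 12.0204)*exp(h)/(6.6049*exp(4*h) + 32.382*exp(3*h) + 84.0996*exp(2*h) + 108.864*exp(h) + 74.6496)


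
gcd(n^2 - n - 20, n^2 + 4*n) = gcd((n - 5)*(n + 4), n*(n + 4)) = n + 4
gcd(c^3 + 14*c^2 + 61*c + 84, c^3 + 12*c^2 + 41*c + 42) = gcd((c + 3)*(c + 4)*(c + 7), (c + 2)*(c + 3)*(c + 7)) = c^2 + 10*c + 21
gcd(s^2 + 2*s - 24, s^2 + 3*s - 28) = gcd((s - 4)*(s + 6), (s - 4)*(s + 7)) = s - 4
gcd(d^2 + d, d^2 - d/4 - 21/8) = 1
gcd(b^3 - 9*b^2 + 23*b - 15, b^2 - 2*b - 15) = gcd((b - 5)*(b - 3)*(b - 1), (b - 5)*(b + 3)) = b - 5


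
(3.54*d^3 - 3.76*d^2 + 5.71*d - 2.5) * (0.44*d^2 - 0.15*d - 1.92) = 1.5576*d^5 - 2.1854*d^4 - 3.7204*d^3 + 5.2627*d^2 - 10.5882*d + 4.8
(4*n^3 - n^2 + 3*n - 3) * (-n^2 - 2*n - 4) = -4*n^5 - 7*n^4 - 17*n^3 + n^2 - 6*n + 12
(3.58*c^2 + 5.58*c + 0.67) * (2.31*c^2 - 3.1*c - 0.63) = 8.2698*c^4 + 1.7918*c^3 - 18.0057*c^2 - 5.5924*c - 0.4221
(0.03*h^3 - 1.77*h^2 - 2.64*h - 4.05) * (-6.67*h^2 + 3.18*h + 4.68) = -0.2001*h^5 + 11.9013*h^4 + 12.1206*h^3 + 10.3347*h^2 - 25.2342*h - 18.954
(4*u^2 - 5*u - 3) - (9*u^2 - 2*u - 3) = -5*u^2 - 3*u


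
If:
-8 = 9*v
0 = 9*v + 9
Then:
No Solution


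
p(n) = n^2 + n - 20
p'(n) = 2*n + 1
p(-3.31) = -12.35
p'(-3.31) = -5.62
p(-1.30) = -19.61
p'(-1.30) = -1.60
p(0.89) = -18.32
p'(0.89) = 2.78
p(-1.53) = -19.19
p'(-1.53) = -2.06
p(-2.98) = -14.10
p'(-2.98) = -4.96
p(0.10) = -19.89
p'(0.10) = 1.20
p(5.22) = 12.47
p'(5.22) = 11.44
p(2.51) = -11.19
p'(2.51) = 6.02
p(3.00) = -8.00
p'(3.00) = 7.00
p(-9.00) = 52.00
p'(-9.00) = -17.00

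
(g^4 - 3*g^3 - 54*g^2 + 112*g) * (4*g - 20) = 4*g^5 - 32*g^4 - 156*g^3 + 1528*g^2 - 2240*g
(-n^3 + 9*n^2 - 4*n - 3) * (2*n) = -2*n^4 + 18*n^3 - 8*n^2 - 6*n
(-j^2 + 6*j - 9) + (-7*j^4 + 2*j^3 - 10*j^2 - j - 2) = -7*j^4 + 2*j^3 - 11*j^2 + 5*j - 11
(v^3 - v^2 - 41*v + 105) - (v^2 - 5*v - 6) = v^3 - 2*v^2 - 36*v + 111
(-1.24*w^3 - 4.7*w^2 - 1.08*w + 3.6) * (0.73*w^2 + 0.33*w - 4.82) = -0.9052*w^5 - 3.8402*w^4 + 3.6374*w^3 + 24.9256*w^2 + 6.3936*w - 17.352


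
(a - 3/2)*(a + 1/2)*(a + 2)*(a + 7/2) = a^4 + 9*a^3/2 + 3*a^2/4 - 89*a/8 - 21/4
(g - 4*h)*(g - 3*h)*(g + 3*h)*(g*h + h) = g^4*h - 4*g^3*h^2 + g^3*h - 9*g^2*h^3 - 4*g^2*h^2 + 36*g*h^4 - 9*g*h^3 + 36*h^4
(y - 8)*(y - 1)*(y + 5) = y^3 - 4*y^2 - 37*y + 40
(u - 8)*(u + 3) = u^2 - 5*u - 24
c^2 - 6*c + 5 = (c - 5)*(c - 1)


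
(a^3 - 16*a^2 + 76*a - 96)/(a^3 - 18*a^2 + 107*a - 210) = (a^2 - 10*a + 16)/(a^2 - 12*a + 35)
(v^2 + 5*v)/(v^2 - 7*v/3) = 3*(v + 5)/(3*v - 7)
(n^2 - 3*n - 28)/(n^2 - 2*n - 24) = (n - 7)/(n - 6)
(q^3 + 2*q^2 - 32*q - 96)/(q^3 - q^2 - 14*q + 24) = (q^2 - 2*q - 24)/(q^2 - 5*q + 6)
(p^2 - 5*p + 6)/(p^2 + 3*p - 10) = (p - 3)/(p + 5)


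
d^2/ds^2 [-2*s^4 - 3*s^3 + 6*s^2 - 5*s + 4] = -24*s^2 - 18*s + 12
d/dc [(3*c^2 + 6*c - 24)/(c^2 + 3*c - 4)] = 3/(c^2 - 2*c + 1)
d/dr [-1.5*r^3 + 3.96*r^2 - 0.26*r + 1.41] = -4.5*r^2 + 7.92*r - 0.26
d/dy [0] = 0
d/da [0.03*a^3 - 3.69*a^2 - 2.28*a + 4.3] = 0.09*a^2 - 7.38*a - 2.28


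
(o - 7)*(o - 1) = o^2 - 8*o + 7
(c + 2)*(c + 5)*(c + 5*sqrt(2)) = c^3 + 7*c^2 + 5*sqrt(2)*c^2 + 10*c + 35*sqrt(2)*c + 50*sqrt(2)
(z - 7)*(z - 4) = z^2 - 11*z + 28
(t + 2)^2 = t^2 + 4*t + 4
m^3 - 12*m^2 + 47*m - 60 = (m - 5)*(m - 4)*(m - 3)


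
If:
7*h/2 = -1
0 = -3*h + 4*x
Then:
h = -2/7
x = -3/14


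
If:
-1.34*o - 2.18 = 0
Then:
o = -1.63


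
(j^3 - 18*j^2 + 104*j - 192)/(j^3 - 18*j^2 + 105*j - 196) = (j^2 - 14*j + 48)/(j^2 - 14*j + 49)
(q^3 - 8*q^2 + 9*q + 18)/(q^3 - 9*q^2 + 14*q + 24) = (q - 3)/(q - 4)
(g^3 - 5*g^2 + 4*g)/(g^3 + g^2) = (g^2 - 5*g + 4)/(g*(g + 1))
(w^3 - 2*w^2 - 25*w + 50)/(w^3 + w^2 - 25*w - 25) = (w - 2)/(w + 1)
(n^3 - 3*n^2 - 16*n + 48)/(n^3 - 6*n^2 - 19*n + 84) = (n - 4)/(n - 7)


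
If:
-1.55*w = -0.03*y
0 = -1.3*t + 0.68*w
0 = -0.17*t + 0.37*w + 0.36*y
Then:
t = 0.00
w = 0.00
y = 0.00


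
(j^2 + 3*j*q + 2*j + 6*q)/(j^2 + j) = (j^2 + 3*j*q + 2*j + 6*q)/(j*(j + 1))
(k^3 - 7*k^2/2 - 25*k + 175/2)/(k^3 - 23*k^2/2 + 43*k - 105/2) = (k + 5)/(k - 3)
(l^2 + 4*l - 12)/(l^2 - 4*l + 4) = (l + 6)/(l - 2)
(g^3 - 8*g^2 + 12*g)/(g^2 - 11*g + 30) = g*(g - 2)/(g - 5)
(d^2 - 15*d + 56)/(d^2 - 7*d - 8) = (d - 7)/(d + 1)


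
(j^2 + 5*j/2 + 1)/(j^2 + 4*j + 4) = (j + 1/2)/(j + 2)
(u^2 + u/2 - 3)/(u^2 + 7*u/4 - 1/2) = 2*(2*u - 3)/(4*u - 1)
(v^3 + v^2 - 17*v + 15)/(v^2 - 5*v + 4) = (v^2 + 2*v - 15)/(v - 4)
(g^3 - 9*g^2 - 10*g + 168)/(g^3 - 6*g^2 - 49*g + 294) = (g + 4)/(g + 7)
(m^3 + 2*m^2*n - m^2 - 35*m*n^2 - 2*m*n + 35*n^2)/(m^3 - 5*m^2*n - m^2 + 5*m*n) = (m + 7*n)/m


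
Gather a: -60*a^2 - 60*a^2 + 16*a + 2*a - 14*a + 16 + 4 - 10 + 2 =-120*a^2 + 4*a + 12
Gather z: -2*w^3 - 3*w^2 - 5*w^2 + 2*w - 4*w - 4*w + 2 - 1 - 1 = -2*w^3 - 8*w^2 - 6*w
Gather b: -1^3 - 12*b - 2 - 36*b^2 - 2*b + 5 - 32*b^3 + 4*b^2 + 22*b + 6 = -32*b^3 - 32*b^2 + 8*b + 8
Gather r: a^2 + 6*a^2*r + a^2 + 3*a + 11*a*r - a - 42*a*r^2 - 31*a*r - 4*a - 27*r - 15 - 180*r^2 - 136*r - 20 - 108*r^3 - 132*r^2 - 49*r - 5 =2*a^2 - 2*a - 108*r^3 + r^2*(-42*a - 312) + r*(6*a^2 - 20*a - 212) - 40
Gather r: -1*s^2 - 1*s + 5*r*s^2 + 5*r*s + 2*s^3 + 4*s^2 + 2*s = r*(5*s^2 + 5*s) + 2*s^3 + 3*s^2 + s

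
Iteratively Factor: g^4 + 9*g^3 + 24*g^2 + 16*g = (g + 4)*(g^3 + 5*g^2 + 4*g) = g*(g + 4)*(g^2 + 5*g + 4) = g*(g + 1)*(g + 4)*(g + 4)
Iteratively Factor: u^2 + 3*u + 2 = (u + 2)*(u + 1)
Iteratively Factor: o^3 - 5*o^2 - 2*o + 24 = (o - 3)*(o^2 - 2*o - 8) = (o - 4)*(o - 3)*(o + 2)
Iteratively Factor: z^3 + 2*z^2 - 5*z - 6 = (z + 3)*(z^2 - z - 2) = (z + 1)*(z + 3)*(z - 2)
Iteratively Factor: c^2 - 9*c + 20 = (c - 5)*(c - 4)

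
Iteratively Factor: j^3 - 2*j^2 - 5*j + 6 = (j - 3)*(j^2 + j - 2) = (j - 3)*(j - 1)*(j + 2)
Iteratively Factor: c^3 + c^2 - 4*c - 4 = (c + 1)*(c^2 - 4) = (c - 2)*(c + 1)*(c + 2)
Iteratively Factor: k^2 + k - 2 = (k + 2)*(k - 1)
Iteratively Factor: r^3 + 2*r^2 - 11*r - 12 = (r + 1)*(r^2 + r - 12) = (r + 1)*(r + 4)*(r - 3)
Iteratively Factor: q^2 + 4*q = (q + 4)*(q)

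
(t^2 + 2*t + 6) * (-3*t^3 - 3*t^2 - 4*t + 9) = -3*t^5 - 9*t^4 - 28*t^3 - 17*t^2 - 6*t + 54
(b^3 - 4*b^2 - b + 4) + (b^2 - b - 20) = b^3 - 3*b^2 - 2*b - 16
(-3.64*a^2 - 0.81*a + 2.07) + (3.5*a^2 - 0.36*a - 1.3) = -0.14*a^2 - 1.17*a + 0.77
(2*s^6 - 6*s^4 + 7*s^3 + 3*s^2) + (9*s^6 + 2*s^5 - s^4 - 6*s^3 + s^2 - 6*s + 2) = 11*s^6 + 2*s^5 - 7*s^4 + s^3 + 4*s^2 - 6*s + 2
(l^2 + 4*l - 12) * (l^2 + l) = l^4 + 5*l^3 - 8*l^2 - 12*l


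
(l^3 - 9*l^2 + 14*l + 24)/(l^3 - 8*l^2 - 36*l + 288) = (l^2 - 3*l - 4)/(l^2 - 2*l - 48)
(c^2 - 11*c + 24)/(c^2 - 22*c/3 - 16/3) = 3*(c - 3)/(3*c + 2)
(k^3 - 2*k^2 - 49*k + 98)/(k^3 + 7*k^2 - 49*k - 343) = (k - 2)/(k + 7)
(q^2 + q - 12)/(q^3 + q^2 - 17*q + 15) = (q + 4)/(q^2 + 4*q - 5)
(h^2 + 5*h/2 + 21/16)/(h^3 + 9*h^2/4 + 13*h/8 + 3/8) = (4*h + 7)/(2*(2*h^2 + 3*h + 1))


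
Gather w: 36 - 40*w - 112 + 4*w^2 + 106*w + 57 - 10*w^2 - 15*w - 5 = -6*w^2 + 51*w - 24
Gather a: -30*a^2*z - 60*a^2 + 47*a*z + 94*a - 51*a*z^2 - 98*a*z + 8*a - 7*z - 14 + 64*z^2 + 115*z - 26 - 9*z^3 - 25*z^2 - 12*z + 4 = a^2*(-30*z - 60) + a*(-51*z^2 - 51*z + 102) - 9*z^3 + 39*z^2 + 96*z - 36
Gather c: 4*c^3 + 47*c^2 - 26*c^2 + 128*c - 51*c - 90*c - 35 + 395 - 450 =4*c^3 + 21*c^2 - 13*c - 90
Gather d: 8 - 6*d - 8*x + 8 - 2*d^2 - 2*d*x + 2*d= -2*d^2 + d*(-2*x - 4) - 8*x + 16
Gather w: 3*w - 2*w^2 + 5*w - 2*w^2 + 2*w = -4*w^2 + 10*w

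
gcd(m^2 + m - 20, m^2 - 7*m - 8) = 1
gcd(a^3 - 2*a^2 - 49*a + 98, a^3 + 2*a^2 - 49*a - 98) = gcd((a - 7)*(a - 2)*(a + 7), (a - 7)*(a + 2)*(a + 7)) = a^2 - 49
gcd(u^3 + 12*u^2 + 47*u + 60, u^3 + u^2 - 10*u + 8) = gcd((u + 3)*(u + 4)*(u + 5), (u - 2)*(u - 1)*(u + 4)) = u + 4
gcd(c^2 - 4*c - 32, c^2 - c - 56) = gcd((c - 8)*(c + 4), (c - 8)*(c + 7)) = c - 8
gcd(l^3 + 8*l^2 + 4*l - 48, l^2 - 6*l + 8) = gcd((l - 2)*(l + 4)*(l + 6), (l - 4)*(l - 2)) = l - 2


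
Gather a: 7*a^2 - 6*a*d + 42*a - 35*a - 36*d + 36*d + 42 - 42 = 7*a^2 + a*(7 - 6*d)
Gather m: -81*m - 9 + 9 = -81*m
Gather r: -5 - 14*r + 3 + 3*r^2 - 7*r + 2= 3*r^2 - 21*r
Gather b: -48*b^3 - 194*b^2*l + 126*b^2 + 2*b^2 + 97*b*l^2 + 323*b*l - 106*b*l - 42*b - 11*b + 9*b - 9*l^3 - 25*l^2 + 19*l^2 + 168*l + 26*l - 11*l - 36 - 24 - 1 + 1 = -48*b^3 + b^2*(128 - 194*l) + b*(97*l^2 + 217*l - 44) - 9*l^3 - 6*l^2 + 183*l - 60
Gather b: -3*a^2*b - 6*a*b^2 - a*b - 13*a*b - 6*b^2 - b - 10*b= b^2*(-6*a - 6) + b*(-3*a^2 - 14*a - 11)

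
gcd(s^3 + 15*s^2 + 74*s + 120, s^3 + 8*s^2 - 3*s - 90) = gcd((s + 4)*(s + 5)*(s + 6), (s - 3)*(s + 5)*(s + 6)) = s^2 + 11*s + 30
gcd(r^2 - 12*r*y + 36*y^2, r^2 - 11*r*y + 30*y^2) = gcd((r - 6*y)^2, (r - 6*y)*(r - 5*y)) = -r + 6*y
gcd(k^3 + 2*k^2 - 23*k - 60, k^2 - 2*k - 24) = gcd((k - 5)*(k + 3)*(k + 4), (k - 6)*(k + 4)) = k + 4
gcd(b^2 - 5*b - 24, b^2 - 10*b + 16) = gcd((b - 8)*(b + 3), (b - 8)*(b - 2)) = b - 8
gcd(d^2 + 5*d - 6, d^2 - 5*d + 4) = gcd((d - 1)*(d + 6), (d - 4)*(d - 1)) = d - 1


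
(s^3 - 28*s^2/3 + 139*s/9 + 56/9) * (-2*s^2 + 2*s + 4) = -2*s^5 + 62*s^4/3 - 410*s^3/9 - 170*s^2/9 + 668*s/9 + 224/9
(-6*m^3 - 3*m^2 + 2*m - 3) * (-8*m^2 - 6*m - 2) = 48*m^5 + 60*m^4 + 14*m^3 + 18*m^2 + 14*m + 6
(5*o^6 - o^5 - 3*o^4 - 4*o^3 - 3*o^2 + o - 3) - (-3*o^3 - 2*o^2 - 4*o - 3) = 5*o^6 - o^5 - 3*o^4 - o^3 - o^2 + 5*o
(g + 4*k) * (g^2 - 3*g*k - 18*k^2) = g^3 + g^2*k - 30*g*k^2 - 72*k^3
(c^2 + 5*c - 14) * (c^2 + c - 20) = c^4 + 6*c^3 - 29*c^2 - 114*c + 280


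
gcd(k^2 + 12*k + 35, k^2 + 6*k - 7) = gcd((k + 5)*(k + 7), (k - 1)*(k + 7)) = k + 7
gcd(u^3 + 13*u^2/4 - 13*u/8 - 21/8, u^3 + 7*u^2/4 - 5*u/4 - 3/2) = u^2 - u/4 - 3/4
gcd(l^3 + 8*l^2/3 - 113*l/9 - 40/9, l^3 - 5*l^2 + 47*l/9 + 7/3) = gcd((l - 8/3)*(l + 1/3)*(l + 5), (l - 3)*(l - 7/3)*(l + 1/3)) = l + 1/3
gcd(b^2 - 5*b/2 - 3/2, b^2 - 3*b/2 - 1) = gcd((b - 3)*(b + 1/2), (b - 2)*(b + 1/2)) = b + 1/2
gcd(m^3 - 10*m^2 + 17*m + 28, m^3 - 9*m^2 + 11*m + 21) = m^2 - 6*m - 7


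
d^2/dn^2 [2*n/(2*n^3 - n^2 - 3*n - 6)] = 4*(-n*(-6*n^2 + 2*n + 3)^2 + (-6*n^2 - n*(6*n - 1) + 2*n + 3)*(-2*n^3 + n^2 + 3*n + 6))/(-2*n^3 + n^2 + 3*n + 6)^3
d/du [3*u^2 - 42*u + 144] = 6*u - 42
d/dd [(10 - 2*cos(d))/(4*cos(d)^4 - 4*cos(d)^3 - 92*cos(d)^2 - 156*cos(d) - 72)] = (-3*cos(d)^3 + 25*cos(d)^2 - 17*cos(d) - 213)*sin(d)/(2*(cos(d) - 6)^2*(cos(d) + 1)^3*(cos(d) + 3)^2)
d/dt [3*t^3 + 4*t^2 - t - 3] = 9*t^2 + 8*t - 1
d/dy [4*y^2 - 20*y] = 8*y - 20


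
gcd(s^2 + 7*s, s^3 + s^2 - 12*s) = s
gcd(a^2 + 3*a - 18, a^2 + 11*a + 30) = a + 6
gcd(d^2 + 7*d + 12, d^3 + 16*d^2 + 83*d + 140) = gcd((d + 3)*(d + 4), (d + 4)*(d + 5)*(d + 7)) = d + 4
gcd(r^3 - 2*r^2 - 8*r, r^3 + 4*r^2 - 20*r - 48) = r^2 - 2*r - 8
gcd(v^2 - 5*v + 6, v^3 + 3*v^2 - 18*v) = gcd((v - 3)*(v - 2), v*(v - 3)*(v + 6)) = v - 3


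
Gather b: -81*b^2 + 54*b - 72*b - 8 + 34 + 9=-81*b^2 - 18*b + 35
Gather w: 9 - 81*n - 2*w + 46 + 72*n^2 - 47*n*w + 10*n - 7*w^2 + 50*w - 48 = 72*n^2 - 71*n - 7*w^2 + w*(48 - 47*n) + 7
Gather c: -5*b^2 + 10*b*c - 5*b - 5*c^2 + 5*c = -5*b^2 - 5*b - 5*c^2 + c*(10*b + 5)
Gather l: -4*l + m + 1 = -4*l + m + 1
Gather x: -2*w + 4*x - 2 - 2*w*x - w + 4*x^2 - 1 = -3*w + 4*x^2 + x*(4 - 2*w) - 3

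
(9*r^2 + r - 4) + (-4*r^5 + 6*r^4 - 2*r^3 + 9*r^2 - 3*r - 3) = -4*r^5 + 6*r^4 - 2*r^3 + 18*r^2 - 2*r - 7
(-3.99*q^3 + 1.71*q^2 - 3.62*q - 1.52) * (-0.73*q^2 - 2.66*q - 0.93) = 2.9127*q^5 + 9.3651*q^4 + 1.8047*q^3 + 9.1485*q^2 + 7.4098*q + 1.4136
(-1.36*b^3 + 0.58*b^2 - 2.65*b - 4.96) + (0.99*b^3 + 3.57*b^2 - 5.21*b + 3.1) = -0.37*b^3 + 4.15*b^2 - 7.86*b - 1.86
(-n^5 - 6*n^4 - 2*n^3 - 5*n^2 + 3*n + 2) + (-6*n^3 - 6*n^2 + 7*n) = -n^5 - 6*n^4 - 8*n^3 - 11*n^2 + 10*n + 2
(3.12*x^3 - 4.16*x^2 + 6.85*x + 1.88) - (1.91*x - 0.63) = 3.12*x^3 - 4.16*x^2 + 4.94*x + 2.51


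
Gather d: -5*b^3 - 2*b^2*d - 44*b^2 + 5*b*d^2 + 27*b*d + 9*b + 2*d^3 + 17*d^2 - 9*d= -5*b^3 - 44*b^2 + 9*b + 2*d^3 + d^2*(5*b + 17) + d*(-2*b^2 + 27*b - 9)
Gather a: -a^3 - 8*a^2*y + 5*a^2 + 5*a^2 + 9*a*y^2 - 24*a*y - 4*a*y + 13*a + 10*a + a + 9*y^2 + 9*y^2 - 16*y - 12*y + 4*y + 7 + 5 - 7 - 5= -a^3 + a^2*(10 - 8*y) + a*(9*y^2 - 28*y + 24) + 18*y^2 - 24*y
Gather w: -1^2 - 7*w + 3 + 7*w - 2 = 0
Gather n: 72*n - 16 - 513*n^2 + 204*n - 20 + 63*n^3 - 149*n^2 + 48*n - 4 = 63*n^3 - 662*n^2 + 324*n - 40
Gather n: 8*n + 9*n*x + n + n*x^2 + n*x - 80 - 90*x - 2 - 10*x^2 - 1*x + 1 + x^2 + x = n*(x^2 + 10*x + 9) - 9*x^2 - 90*x - 81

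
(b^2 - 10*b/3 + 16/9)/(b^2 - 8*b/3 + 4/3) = (b - 8/3)/(b - 2)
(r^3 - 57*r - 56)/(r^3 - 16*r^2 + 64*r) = (r^2 + 8*r + 7)/(r*(r - 8))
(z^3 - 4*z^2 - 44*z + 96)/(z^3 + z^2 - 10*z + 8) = (z^2 - 2*z - 48)/(z^2 + 3*z - 4)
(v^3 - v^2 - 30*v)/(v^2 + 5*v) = v - 6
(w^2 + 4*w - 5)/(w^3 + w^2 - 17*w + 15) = 1/(w - 3)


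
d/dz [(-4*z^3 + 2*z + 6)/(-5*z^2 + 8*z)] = 2*(10*z^4 - 32*z^3 + 5*z^2 + 30*z - 24)/(z^2*(25*z^2 - 80*z + 64))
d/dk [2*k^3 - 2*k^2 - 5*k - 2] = 6*k^2 - 4*k - 5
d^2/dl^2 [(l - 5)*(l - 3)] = 2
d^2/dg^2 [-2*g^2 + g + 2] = -4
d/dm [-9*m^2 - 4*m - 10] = -18*m - 4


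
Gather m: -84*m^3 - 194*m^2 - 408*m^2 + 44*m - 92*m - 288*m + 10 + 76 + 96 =-84*m^3 - 602*m^2 - 336*m + 182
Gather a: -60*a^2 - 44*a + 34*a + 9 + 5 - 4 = -60*a^2 - 10*a + 10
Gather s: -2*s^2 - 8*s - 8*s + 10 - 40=-2*s^2 - 16*s - 30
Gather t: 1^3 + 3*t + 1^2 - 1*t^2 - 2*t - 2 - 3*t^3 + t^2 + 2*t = -3*t^3 + 3*t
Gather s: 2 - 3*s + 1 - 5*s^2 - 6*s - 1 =-5*s^2 - 9*s + 2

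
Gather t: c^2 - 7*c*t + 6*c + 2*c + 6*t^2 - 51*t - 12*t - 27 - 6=c^2 + 8*c + 6*t^2 + t*(-7*c - 63) - 33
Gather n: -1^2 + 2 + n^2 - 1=n^2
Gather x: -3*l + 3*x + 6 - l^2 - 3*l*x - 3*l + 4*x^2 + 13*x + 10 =-l^2 - 6*l + 4*x^2 + x*(16 - 3*l) + 16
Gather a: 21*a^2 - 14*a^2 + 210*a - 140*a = 7*a^2 + 70*a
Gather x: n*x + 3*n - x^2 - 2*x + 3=3*n - x^2 + x*(n - 2) + 3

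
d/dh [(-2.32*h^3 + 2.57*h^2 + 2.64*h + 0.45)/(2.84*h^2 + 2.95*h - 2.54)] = (-6.5888*h^4 - 13.688*h^3 + 17.7623*h^2 - 15.6116*h - 8.0331)/(8.0656*h^4 + 16.756*h^3 - 5.7247*h^2 - 14.986*h + 6.4516)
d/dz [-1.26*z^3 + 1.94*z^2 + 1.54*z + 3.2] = -3.78*z^2 + 3.88*z + 1.54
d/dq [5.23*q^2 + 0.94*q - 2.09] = 10.46*q + 0.94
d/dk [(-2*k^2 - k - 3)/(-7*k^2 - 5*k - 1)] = (3*k^2 - 38*k - 14)/(49*k^4 + 70*k^3 + 39*k^2 + 10*k + 1)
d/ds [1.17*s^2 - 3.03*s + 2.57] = 2.34*s - 3.03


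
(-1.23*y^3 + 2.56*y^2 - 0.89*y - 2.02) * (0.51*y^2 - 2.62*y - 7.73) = -0.6273*y^5 + 4.5282*y^4 + 2.3468*y^3 - 18.4872*y^2 + 12.1721*y + 15.6146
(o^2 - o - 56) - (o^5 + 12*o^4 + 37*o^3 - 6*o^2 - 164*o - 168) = -o^5 - 12*o^4 - 37*o^3 + 7*o^2 + 163*o + 112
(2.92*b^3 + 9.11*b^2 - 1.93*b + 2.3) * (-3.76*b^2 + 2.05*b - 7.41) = -10.9792*b^5 - 28.2676*b^4 + 4.2951*b^3 - 80.1096*b^2 + 19.0163*b - 17.043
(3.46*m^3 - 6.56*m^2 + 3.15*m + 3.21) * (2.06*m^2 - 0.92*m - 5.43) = 7.1276*m^5 - 16.6968*m^4 - 6.2636*m^3 + 39.3354*m^2 - 20.0577*m - 17.4303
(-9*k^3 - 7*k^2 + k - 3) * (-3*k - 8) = 27*k^4 + 93*k^3 + 53*k^2 + k + 24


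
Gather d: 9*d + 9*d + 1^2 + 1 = 18*d + 2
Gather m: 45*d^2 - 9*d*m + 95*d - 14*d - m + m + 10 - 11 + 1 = 45*d^2 - 9*d*m + 81*d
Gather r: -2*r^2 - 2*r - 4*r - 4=-2*r^2 - 6*r - 4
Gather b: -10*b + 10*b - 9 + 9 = 0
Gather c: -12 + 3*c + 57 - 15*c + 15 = 60 - 12*c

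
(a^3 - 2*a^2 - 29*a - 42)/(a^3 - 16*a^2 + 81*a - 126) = (a^2 + 5*a + 6)/(a^2 - 9*a + 18)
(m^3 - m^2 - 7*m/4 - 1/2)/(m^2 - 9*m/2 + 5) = (4*m^2 + 4*m + 1)/(2*(2*m - 5))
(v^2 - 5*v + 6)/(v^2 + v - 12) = (v - 2)/(v + 4)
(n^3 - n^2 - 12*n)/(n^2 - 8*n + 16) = n*(n + 3)/(n - 4)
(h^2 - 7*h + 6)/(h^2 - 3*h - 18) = (h - 1)/(h + 3)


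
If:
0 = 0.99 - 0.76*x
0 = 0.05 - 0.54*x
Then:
No Solution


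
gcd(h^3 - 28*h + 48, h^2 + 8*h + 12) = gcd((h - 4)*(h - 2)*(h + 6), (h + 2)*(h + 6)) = h + 6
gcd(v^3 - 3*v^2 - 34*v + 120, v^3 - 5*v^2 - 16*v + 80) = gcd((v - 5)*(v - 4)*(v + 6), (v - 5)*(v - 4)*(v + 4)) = v^2 - 9*v + 20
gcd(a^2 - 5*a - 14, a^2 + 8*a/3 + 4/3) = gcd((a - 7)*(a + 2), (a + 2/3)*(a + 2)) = a + 2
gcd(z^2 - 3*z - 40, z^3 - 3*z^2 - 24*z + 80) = z + 5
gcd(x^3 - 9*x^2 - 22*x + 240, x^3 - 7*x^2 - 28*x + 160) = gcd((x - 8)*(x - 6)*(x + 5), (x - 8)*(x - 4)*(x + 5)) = x^2 - 3*x - 40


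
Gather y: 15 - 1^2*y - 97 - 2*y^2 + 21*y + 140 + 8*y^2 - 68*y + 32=6*y^2 - 48*y + 90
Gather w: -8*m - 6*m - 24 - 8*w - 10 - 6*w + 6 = -14*m - 14*w - 28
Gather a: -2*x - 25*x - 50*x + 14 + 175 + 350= 539 - 77*x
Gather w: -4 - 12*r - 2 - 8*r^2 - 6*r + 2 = -8*r^2 - 18*r - 4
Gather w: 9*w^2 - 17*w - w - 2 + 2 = 9*w^2 - 18*w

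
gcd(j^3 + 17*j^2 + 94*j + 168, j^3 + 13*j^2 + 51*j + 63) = j + 7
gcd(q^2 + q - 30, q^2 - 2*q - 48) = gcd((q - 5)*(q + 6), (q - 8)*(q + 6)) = q + 6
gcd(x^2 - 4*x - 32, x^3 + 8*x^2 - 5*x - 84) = x + 4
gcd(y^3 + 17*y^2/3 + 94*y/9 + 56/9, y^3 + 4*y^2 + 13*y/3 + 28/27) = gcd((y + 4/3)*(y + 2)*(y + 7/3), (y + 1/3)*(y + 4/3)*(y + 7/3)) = y^2 + 11*y/3 + 28/9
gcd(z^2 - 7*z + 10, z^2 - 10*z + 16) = z - 2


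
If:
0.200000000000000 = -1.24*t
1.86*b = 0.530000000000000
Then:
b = 0.28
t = -0.16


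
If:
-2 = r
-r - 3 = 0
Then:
No Solution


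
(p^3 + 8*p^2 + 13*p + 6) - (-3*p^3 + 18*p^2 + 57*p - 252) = 4*p^3 - 10*p^2 - 44*p + 258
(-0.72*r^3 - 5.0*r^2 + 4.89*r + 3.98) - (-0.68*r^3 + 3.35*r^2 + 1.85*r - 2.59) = -0.0399999999999999*r^3 - 8.35*r^2 + 3.04*r + 6.57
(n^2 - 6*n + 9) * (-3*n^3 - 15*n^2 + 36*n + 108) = -3*n^5 + 3*n^4 + 99*n^3 - 243*n^2 - 324*n + 972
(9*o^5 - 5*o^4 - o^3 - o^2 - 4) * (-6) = -54*o^5 + 30*o^4 + 6*o^3 + 6*o^2 + 24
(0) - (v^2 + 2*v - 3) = -v^2 - 2*v + 3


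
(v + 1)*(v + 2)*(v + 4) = v^3 + 7*v^2 + 14*v + 8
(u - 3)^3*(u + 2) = u^4 - 7*u^3 + 9*u^2 + 27*u - 54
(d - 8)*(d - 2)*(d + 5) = d^3 - 5*d^2 - 34*d + 80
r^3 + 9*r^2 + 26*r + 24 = (r + 2)*(r + 3)*(r + 4)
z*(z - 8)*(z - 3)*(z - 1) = z^4 - 12*z^3 + 35*z^2 - 24*z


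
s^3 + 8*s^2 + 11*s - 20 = (s - 1)*(s + 4)*(s + 5)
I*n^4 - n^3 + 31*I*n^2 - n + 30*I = (n - 5*I)*(n + I)*(n + 6*I)*(I*n + 1)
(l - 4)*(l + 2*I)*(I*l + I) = I*l^3 - 2*l^2 - 3*I*l^2 + 6*l - 4*I*l + 8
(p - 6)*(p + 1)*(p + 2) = p^3 - 3*p^2 - 16*p - 12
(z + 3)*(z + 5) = z^2 + 8*z + 15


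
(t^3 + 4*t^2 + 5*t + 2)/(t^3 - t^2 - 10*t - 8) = (t + 1)/(t - 4)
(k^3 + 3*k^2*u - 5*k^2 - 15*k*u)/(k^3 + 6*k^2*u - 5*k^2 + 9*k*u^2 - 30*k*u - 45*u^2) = k/(k + 3*u)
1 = 1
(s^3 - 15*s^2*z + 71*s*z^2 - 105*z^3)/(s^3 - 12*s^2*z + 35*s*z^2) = (s - 3*z)/s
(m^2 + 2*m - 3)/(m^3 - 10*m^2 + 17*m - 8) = (m + 3)/(m^2 - 9*m + 8)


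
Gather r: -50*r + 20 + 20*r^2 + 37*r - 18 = 20*r^2 - 13*r + 2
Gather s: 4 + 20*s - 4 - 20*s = 0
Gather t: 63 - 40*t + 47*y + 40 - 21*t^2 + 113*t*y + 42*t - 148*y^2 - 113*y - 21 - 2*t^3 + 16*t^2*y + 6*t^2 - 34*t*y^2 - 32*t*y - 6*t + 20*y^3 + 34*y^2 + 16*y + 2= -2*t^3 + t^2*(16*y - 15) + t*(-34*y^2 + 81*y - 4) + 20*y^3 - 114*y^2 - 50*y + 84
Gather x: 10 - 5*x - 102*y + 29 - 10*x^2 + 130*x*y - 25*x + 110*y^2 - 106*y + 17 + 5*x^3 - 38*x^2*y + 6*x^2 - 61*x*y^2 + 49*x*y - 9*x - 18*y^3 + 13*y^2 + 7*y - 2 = 5*x^3 + x^2*(-38*y - 4) + x*(-61*y^2 + 179*y - 39) - 18*y^3 + 123*y^2 - 201*y + 54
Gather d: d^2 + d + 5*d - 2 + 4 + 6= d^2 + 6*d + 8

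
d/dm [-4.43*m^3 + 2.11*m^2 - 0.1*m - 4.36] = -13.29*m^2 + 4.22*m - 0.1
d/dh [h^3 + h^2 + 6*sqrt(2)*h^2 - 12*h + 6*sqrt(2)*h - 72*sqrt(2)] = 3*h^2 + 2*h + 12*sqrt(2)*h - 12 + 6*sqrt(2)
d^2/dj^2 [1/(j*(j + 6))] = 2*(j^2 + j*(j + 6) + (j + 6)^2)/(j^3*(j + 6)^3)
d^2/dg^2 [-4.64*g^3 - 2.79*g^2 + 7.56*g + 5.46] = -27.84*g - 5.58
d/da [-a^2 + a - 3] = 1 - 2*a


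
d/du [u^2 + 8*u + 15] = 2*u + 8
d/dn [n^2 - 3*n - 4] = 2*n - 3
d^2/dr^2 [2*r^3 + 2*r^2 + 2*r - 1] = 12*r + 4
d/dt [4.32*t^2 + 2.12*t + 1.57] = 8.64*t + 2.12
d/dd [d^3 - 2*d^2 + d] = 3*d^2 - 4*d + 1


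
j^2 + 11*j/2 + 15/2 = (j + 5/2)*(j + 3)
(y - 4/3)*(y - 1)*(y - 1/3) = y^3 - 8*y^2/3 + 19*y/9 - 4/9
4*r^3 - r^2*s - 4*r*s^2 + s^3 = (-4*r + s)*(-r + s)*(r + s)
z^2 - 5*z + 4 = (z - 4)*(z - 1)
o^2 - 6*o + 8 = (o - 4)*(o - 2)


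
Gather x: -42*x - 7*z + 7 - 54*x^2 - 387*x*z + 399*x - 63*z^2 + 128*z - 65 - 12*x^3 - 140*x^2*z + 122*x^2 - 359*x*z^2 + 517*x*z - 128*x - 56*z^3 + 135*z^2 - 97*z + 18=-12*x^3 + x^2*(68 - 140*z) + x*(-359*z^2 + 130*z + 229) - 56*z^3 + 72*z^2 + 24*z - 40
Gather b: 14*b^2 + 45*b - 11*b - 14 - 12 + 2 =14*b^2 + 34*b - 24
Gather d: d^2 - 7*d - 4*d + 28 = d^2 - 11*d + 28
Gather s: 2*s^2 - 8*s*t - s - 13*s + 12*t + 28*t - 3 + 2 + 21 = 2*s^2 + s*(-8*t - 14) + 40*t + 20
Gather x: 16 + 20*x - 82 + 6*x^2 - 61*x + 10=6*x^2 - 41*x - 56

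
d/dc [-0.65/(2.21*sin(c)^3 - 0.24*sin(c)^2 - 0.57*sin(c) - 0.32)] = (4.3095*sin(c)^2 - 0.312*sin(c) - 0.3705)*cos(c)/(-2.21*sin(c)^3 + 0.24*sin(c)^2 + 0.57*sin(c) + 0.32)^2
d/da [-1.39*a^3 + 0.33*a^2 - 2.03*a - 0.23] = -4.17*a^2 + 0.66*a - 2.03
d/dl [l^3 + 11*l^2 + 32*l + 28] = 3*l^2 + 22*l + 32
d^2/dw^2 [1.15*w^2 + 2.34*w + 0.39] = 2.30000000000000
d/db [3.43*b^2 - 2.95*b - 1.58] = 6.86*b - 2.95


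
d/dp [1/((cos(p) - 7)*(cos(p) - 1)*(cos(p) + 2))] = 3*(cos(p)^2 - 4*cos(p) - 3)*sin(p)/((cos(p) - 7)^2*(cos(p) - 1)^2*(cos(p) + 2)^2)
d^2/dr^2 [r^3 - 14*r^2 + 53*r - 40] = 6*r - 28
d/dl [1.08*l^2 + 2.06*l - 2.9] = 2.16*l + 2.06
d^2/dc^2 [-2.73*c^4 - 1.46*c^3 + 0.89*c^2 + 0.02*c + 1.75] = -32.76*c^2 - 8.76*c + 1.78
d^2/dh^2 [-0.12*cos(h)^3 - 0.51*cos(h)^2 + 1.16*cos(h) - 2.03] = -1.07*cos(h) + 1.02*cos(2*h) + 0.27*cos(3*h)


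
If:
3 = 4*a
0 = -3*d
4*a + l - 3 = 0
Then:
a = 3/4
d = 0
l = 0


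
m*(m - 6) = m^2 - 6*m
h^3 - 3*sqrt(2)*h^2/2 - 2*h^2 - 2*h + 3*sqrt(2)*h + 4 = (h - 2)*(h - 2*sqrt(2))*(h + sqrt(2)/2)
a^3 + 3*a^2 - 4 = (a - 1)*(a + 2)^2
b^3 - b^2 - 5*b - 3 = (b - 3)*(b + 1)^2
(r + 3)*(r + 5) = r^2 + 8*r + 15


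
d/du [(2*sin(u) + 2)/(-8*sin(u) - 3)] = 10*cos(u)/(8*sin(u) + 3)^2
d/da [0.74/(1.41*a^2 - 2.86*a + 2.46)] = (2.1164 - 2.0868*a)/(1.41*a^2 - 2.86*a + 2.46)^2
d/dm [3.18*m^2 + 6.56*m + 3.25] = 6.36*m + 6.56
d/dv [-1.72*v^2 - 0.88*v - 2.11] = -3.44*v - 0.88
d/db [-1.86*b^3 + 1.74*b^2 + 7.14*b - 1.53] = -5.58*b^2 + 3.48*b + 7.14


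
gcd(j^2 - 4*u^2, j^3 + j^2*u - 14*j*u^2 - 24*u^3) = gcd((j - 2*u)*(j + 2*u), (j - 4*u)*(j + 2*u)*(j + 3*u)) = j + 2*u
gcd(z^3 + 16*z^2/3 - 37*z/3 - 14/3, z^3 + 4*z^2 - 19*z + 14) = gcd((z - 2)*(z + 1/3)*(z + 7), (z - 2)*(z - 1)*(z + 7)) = z^2 + 5*z - 14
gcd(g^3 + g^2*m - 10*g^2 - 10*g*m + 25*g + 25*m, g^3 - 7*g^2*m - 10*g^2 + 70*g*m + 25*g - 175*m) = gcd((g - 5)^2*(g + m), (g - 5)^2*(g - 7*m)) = g^2 - 10*g + 25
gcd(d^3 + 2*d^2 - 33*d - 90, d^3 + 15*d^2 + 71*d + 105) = d^2 + 8*d + 15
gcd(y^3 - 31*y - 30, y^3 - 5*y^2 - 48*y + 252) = y - 6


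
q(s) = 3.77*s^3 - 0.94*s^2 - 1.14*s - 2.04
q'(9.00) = 898.05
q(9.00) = 2659.89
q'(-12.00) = 1650.06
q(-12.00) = -6638.28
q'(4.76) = 246.17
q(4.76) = 377.83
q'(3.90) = 163.55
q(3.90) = 202.85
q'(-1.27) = 19.49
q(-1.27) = -9.83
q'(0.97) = 7.68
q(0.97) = -0.59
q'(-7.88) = 715.96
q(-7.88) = -1896.10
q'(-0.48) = 2.37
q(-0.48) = -2.13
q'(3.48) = 129.29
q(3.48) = 141.49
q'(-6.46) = 482.99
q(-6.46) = -1050.24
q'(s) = 11.31*s^2 - 1.88*s - 1.14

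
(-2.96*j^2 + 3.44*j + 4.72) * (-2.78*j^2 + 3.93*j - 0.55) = 8.2288*j^4 - 21.196*j^3 + 2.0256*j^2 + 16.6576*j - 2.596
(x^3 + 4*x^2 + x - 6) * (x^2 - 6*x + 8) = x^5 - 2*x^4 - 15*x^3 + 20*x^2 + 44*x - 48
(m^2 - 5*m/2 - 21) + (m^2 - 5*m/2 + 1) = 2*m^2 - 5*m - 20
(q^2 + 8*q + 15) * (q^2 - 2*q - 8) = q^4 + 6*q^3 - 9*q^2 - 94*q - 120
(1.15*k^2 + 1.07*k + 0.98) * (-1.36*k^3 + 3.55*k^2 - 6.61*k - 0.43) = -1.564*k^5 + 2.6273*k^4 - 5.1358*k^3 - 4.0882*k^2 - 6.9379*k - 0.4214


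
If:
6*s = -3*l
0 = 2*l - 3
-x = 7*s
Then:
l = 3/2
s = -3/4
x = 21/4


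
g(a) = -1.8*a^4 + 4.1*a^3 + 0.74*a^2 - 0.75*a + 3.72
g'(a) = -7.2*a^3 + 12.3*a^2 + 1.48*a - 0.75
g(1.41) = 8.51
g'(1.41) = 5.61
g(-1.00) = -0.69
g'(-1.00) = 17.27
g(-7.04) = -5806.30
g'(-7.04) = 3110.62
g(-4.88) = -1472.30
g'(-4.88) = 1121.69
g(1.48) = 8.89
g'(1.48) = 5.04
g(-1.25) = -6.59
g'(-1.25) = 30.68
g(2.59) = -3.02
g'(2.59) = -39.50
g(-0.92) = 0.55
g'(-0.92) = 13.91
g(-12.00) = -44290.32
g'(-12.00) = 14194.29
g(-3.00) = -243.87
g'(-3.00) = 299.91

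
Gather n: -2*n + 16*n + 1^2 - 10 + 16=14*n + 7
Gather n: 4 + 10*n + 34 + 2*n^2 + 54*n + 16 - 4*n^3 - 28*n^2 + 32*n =-4*n^3 - 26*n^2 + 96*n + 54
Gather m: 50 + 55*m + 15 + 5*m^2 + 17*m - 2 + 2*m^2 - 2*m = 7*m^2 + 70*m + 63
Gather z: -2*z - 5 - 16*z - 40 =-18*z - 45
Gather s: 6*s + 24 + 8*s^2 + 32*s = 8*s^2 + 38*s + 24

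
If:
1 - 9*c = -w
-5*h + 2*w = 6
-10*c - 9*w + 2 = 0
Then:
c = 11/91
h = -106/91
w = 8/91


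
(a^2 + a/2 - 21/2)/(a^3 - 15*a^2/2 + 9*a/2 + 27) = (2*a + 7)/(2*a^2 - 9*a - 18)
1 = 1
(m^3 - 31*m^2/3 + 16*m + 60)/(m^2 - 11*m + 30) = (m^2 - 13*m/3 - 10)/(m - 5)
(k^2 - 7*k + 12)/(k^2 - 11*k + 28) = (k - 3)/(k - 7)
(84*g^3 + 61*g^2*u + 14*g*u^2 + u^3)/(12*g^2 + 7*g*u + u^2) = 7*g + u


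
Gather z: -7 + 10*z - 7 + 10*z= 20*z - 14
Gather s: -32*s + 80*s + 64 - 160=48*s - 96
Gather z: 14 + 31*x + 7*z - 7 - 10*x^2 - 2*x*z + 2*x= -10*x^2 + 33*x + z*(7 - 2*x) + 7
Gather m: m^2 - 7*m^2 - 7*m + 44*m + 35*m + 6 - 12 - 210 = -6*m^2 + 72*m - 216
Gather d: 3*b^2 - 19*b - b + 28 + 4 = 3*b^2 - 20*b + 32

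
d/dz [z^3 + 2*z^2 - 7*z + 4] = 3*z^2 + 4*z - 7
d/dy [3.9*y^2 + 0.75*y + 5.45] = 7.8*y + 0.75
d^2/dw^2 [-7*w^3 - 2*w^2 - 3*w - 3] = -42*w - 4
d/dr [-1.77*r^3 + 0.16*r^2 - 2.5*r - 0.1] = -5.31*r^2 + 0.32*r - 2.5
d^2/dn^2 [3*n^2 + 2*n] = 6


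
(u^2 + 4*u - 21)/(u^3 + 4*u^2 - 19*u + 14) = (u - 3)/(u^2 - 3*u + 2)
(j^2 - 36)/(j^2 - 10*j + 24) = (j + 6)/(j - 4)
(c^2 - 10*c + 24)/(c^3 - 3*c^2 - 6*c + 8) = (c - 6)/(c^2 + c - 2)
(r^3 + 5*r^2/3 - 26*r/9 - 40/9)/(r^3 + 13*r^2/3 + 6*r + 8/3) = (r - 5/3)/(r + 1)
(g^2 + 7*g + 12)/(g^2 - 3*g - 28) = (g + 3)/(g - 7)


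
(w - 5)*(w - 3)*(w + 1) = w^3 - 7*w^2 + 7*w + 15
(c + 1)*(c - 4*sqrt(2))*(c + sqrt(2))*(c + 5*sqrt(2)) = c^4 + c^3 + 2*sqrt(2)*c^3 - 38*c^2 + 2*sqrt(2)*c^2 - 40*sqrt(2)*c - 38*c - 40*sqrt(2)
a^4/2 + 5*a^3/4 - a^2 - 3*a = a*(a/2 + 1)*(a - 3/2)*(a + 2)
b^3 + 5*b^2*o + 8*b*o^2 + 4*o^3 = (b + o)*(b + 2*o)^2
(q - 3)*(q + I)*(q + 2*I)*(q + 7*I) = q^4 - 3*q^3 + 10*I*q^3 - 23*q^2 - 30*I*q^2 + 69*q - 14*I*q + 42*I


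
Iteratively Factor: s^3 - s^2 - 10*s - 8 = (s + 1)*(s^2 - 2*s - 8) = (s - 4)*(s + 1)*(s + 2)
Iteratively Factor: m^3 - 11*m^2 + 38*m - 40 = (m - 4)*(m^2 - 7*m + 10) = (m - 4)*(m - 2)*(m - 5)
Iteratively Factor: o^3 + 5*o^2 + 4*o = (o + 4)*(o^2 + o) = (o + 1)*(o + 4)*(o)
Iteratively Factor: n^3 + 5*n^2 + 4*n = (n + 1)*(n^2 + 4*n) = (n + 1)*(n + 4)*(n)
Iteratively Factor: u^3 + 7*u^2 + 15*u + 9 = (u + 3)*(u^2 + 4*u + 3) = (u + 1)*(u + 3)*(u + 3)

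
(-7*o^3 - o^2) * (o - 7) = -7*o^4 + 48*o^3 + 7*o^2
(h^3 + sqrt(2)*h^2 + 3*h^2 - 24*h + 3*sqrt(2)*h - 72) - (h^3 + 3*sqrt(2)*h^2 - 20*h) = -2*sqrt(2)*h^2 + 3*h^2 - 4*h + 3*sqrt(2)*h - 72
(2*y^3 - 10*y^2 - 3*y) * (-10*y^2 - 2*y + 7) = -20*y^5 + 96*y^4 + 64*y^3 - 64*y^2 - 21*y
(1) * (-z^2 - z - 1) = -z^2 - z - 1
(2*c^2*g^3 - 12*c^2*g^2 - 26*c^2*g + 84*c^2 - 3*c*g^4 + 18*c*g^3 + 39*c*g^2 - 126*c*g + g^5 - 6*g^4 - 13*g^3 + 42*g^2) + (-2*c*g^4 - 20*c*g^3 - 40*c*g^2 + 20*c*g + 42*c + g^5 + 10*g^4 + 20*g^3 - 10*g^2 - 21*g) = 2*c^2*g^3 - 12*c^2*g^2 - 26*c^2*g + 84*c^2 - 5*c*g^4 - 2*c*g^3 - c*g^2 - 106*c*g + 42*c + 2*g^5 + 4*g^4 + 7*g^3 + 32*g^2 - 21*g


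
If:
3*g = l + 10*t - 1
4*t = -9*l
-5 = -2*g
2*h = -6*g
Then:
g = 5/2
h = -15/2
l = -17/43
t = 153/172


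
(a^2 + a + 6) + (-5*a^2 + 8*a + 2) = -4*a^2 + 9*a + 8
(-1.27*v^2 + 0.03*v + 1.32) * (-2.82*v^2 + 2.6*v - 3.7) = 3.5814*v^4 - 3.3866*v^3 + 1.0546*v^2 + 3.321*v - 4.884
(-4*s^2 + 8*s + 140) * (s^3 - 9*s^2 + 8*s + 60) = -4*s^5 + 44*s^4 + 36*s^3 - 1436*s^2 + 1600*s + 8400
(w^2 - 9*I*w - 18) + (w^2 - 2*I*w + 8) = 2*w^2 - 11*I*w - 10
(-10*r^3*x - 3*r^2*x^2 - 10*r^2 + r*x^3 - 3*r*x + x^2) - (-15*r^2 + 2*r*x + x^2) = -10*r^3*x - 3*r^2*x^2 + 5*r^2 + r*x^3 - 5*r*x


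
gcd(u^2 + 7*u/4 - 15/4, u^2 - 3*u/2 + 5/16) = u - 5/4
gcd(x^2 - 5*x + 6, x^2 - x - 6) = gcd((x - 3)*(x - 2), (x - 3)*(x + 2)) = x - 3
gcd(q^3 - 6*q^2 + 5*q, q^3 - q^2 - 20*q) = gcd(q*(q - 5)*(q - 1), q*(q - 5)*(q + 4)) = q^2 - 5*q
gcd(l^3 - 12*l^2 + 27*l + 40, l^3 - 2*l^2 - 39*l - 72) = l - 8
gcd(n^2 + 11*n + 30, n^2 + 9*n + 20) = n + 5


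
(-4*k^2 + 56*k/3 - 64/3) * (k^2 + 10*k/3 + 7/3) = -4*k^4 + 16*k^3/3 + 284*k^2/9 - 248*k/9 - 448/9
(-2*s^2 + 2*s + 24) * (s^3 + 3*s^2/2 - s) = -2*s^5 - s^4 + 29*s^3 + 34*s^2 - 24*s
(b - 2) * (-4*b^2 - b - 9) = -4*b^3 + 7*b^2 - 7*b + 18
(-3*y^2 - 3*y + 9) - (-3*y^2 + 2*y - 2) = 11 - 5*y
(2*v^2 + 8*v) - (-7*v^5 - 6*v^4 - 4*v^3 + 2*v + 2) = 7*v^5 + 6*v^4 + 4*v^3 + 2*v^2 + 6*v - 2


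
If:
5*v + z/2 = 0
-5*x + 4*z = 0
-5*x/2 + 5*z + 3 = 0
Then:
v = 1/10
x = -4/5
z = -1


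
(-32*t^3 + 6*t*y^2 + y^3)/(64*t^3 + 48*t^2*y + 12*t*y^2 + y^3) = (-2*t + y)/(4*t + y)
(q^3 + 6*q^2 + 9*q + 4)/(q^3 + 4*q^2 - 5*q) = (q^3 + 6*q^2 + 9*q + 4)/(q*(q^2 + 4*q - 5))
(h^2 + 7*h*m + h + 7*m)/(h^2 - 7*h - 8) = (h + 7*m)/(h - 8)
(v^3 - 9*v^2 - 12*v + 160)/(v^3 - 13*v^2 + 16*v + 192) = (v^2 - v - 20)/(v^2 - 5*v - 24)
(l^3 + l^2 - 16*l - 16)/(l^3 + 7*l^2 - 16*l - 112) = (l + 1)/(l + 7)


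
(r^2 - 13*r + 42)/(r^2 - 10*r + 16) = (r^2 - 13*r + 42)/(r^2 - 10*r + 16)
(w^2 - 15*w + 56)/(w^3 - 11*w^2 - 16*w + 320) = (w - 7)/(w^2 - 3*w - 40)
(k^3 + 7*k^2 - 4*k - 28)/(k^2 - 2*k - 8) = (k^2 + 5*k - 14)/(k - 4)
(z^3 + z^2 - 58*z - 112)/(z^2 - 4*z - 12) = (z^2 - z - 56)/(z - 6)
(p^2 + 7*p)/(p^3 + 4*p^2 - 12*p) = (p + 7)/(p^2 + 4*p - 12)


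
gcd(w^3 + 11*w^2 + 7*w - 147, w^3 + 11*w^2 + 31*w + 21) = w + 7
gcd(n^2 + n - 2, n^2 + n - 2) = n^2 + n - 2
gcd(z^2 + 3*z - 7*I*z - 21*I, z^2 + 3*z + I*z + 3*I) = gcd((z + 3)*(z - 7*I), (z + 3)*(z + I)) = z + 3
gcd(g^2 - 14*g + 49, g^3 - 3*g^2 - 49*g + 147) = g - 7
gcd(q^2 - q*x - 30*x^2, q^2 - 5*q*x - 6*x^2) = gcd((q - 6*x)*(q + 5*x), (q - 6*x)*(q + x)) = -q + 6*x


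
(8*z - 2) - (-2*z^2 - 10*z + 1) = 2*z^2 + 18*z - 3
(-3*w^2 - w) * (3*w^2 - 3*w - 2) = -9*w^4 + 6*w^3 + 9*w^2 + 2*w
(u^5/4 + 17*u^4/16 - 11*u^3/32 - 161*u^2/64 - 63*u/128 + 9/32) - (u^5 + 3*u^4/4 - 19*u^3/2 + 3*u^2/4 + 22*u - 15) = -3*u^5/4 + 5*u^4/16 + 293*u^3/32 - 209*u^2/64 - 2879*u/128 + 489/32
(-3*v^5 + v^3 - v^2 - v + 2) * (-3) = 9*v^5 - 3*v^3 + 3*v^2 + 3*v - 6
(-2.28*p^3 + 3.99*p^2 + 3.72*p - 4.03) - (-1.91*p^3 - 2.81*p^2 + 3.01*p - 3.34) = -0.37*p^3 + 6.8*p^2 + 0.71*p - 0.69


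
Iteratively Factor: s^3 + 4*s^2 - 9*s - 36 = (s + 4)*(s^2 - 9) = (s + 3)*(s + 4)*(s - 3)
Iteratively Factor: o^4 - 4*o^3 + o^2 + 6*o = (o + 1)*(o^3 - 5*o^2 + 6*o) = (o - 3)*(o + 1)*(o^2 - 2*o) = (o - 3)*(o - 2)*(o + 1)*(o)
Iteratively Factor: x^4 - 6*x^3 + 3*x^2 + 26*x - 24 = (x - 1)*(x^3 - 5*x^2 - 2*x + 24) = (x - 4)*(x - 1)*(x^2 - x - 6) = (x - 4)*(x - 1)*(x + 2)*(x - 3)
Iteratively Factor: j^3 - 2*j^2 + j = (j)*(j^2 - 2*j + 1) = j*(j - 1)*(j - 1)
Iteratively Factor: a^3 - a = (a + 1)*(a^2 - a) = a*(a + 1)*(a - 1)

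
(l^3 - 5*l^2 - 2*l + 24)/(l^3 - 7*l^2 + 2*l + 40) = (l - 3)/(l - 5)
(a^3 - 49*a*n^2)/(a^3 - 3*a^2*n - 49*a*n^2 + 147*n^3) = a/(a - 3*n)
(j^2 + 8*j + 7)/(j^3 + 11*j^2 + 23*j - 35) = (j + 1)/(j^2 + 4*j - 5)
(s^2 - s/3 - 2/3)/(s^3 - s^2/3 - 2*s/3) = 1/s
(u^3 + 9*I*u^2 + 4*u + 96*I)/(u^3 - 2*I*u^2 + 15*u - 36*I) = (u + 8*I)/(u - 3*I)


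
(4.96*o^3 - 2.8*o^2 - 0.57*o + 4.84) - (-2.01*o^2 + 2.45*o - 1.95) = 4.96*o^3 - 0.79*o^2 - 3.02*o + 6.79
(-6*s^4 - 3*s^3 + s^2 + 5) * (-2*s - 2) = 12*s^5 + 18*s^4 + 4*s^3 - 2*s^2 - 10*s - 10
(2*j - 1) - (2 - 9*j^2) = 9*j^2 + 2*j - 3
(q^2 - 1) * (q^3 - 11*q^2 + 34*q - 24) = q^5 - 11*q^4 + 33*q^3 - 13*q^2 - 34*q + 24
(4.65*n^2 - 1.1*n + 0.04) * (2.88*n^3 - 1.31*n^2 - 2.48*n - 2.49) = 13.392*n^5 - 9.2595*n^4 - 9.9758*n^3 - 8.9029*n^2 + 2.6398*n - 0.0996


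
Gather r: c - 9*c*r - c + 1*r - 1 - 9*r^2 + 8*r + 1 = -9*r^2 + r*(9 - 9*c)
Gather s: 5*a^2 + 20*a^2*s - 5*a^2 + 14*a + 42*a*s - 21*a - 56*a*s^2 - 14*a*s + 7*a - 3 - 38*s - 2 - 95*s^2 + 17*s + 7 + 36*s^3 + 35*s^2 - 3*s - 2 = 36*s^3 + s^2*(-56*a - 60) + s*(20*a^2 + 28*a - 24)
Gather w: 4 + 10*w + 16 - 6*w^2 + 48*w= -6*w^2 + 58*w + 20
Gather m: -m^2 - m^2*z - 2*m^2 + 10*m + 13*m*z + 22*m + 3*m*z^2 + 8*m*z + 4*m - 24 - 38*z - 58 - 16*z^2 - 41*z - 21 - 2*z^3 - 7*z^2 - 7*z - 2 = m^2*(-z - 3) + m*(3*z^2 + 21*z + 36) - 2*z^3 - 23*z^2 - 86*z - 105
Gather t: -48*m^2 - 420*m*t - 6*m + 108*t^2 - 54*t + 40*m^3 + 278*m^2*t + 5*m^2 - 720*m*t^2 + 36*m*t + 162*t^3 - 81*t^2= 40*m^3 - 43*m^2 - 6*m + 162*t^3 + t^2*(27 - 720*m) + t*(278*m^2 - 384*m - 54)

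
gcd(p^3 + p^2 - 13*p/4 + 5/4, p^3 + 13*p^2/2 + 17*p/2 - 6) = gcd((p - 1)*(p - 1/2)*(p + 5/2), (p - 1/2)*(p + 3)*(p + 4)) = p - 1/2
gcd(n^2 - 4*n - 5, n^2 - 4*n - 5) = n^2 - 4*n - 5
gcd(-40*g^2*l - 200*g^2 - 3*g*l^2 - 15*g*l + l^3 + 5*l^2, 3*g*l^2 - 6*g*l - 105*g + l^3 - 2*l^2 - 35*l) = l + 5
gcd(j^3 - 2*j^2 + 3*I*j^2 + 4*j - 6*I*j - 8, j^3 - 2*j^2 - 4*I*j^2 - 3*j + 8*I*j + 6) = j^2 + j*(-2 - I) + 2*I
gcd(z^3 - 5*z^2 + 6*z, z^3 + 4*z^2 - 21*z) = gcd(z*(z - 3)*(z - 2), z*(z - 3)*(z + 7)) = z^2 - 3*z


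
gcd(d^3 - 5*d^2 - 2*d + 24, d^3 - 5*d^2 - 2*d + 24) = d^3 - 5*d^2 - 2*d + 24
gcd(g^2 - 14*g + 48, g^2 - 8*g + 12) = g - 6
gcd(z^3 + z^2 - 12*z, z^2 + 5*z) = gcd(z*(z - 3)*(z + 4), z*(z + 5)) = z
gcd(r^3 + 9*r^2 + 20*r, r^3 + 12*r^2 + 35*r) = r^2 + 5*r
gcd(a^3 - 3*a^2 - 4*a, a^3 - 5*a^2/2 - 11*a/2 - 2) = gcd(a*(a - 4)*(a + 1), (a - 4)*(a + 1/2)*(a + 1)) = a^2 - 3*a - 4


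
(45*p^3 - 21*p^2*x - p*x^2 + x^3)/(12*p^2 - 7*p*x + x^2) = (-15*p^2 + 2*p*x + x^2)/(-4*p + x)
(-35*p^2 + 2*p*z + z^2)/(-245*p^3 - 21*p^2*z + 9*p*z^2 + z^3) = 1/(7*p + z)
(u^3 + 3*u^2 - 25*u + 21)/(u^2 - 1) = (u^2 + 4*u - 21)/(u + 1)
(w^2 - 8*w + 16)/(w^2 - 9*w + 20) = (w - 4)/(w - 5)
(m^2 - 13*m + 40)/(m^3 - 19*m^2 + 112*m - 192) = (m - 5)/(m^2 - 11*m + 24)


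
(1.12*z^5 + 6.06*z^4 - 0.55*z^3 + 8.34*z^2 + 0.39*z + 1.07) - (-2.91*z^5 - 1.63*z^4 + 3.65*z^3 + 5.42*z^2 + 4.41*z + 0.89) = 4.03*z^5 + 7.69*z^4 - 4.2*z^3 + 2.92*z^2 - 4.02*z + 0.18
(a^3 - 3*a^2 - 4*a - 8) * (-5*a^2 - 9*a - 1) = -5*a^5 + 6*a^4 + 46*a^3 + 79*a^2 + 76*a + 8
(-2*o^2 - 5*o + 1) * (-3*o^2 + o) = 6*o^4 + 13*o^3 - 8*o^2 + o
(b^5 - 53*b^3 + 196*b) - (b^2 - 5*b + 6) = b^5 - 53*b^3 - b^2 + 201*b - 6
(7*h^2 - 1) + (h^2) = 8*h^2 - 1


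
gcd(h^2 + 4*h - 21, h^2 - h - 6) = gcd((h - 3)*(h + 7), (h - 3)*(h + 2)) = h - 3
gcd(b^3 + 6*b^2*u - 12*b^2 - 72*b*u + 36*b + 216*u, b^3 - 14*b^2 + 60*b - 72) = b^2 - 12*b + 36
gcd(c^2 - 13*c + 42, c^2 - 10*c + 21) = c - 7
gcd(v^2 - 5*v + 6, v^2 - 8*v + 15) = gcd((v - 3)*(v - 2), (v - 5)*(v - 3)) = v - 3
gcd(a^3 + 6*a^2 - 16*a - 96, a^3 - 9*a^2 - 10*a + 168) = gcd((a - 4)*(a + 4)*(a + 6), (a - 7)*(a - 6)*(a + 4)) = a + 4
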